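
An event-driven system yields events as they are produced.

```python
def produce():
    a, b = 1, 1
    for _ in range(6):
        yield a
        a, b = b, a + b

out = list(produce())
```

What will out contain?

Step 1: Fibonacci-like sequence starting with a=1, b=1:
  Iteration 1: yield a=1, then a,b = 1,2
  Iteration 2: yield a=1, then a,b = 2,3
  Iteration 3: yield a=2, then a,b = 3,5
  Iteration 4: yield a=3, then a,b = 5,8
  Iteration 5: yield a=5, then a,b = 8,13
  Iteration 6: yield a=8, then a,b = 13,21
Therefore out = [1, 1, 2, 3, 5, 8].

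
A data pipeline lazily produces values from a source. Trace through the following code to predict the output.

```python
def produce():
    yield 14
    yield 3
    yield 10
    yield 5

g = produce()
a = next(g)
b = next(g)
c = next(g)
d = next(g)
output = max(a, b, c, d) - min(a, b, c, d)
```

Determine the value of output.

Step 1: Create generator and consume all values:
  a = next(g) = 14
  b = next(g) = 3
  c = next(g) = 10
  d = next(g) = 5
Step 2: max = 14, min = 3, output = 14 - 3 = 11.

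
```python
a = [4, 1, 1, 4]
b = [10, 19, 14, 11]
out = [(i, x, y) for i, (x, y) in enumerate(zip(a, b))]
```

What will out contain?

Step 1: enumerate(zip(a, b)) gives index with paired elements:
  i=0: (4, 10)
  i=1: (1, 19)
  i=2: (1, 14)
  i=3: (4, 11)
Therefore out = [(0, 4, 10), (1, 1, 19), (2, 1, 14), (3, 4, 11)].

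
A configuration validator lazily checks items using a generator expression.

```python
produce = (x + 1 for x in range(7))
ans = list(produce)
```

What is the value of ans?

Step 1: For each x in range(7), compute x+1:
  x=0: 0+1 = 1
  x=1: 1+1 = 2
  x=2: 2+1 = 3
  x=3: 3+1 = 4
  x=4: 4+1 = 5
  x=5: 5+1 = 6
  x=6: 6+1 = 7
Therefore ans = [1, 2, 3, 4, 5, 6, 7].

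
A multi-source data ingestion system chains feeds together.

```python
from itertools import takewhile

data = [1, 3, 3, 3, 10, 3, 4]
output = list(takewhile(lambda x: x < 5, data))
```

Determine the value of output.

Step 1: takewhile stops at first element >= 5:
  1 < 5: take
  3 < 5: take
  3 < 5: take
  3 < 5: take
  10 >= 5: stop
Therefore output = [1, 3, 3, 3].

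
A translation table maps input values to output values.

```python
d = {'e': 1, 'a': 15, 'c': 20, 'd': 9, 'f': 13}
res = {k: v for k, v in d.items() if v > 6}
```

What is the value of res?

Step 1: Filter items where value > 6:
  'e': 1 <= 6: removed
  'a': 15 > 6: kept
  'c': 20 > 6: kept
  'd': 9 > 6: kept
  'f': 13 > 6: kept
Therefore res = {'a': 15, 'c': 20, 'd': 9, 'f': 13}.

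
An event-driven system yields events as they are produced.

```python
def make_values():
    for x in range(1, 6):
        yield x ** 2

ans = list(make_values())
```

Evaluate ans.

Step 1: For each x in range(1, 6), yield x**2:
  x=1: yield 1**2 = 1
  x=2: yield 2**2 = 4
  x=3: yield 3**2 = 9
  x=4: yield 4**2 = 16
  x=5: yield 5**2 = 25
Therefore ans = [1, 4, 9, 16, 25].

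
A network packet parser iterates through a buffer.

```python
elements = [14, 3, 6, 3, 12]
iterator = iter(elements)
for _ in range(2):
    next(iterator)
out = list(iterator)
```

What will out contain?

Step 1: Create iterator over [14, 3, 6, 3, 12].
Step 2: Advance 2 positions (consuming [14, 3]).
Step 3: list() collects remaining elements: [6, 3, 12].
Therefore out = [6, 3, 12].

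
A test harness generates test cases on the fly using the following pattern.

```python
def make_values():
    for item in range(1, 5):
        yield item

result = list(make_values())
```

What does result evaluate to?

Step 1: The generator yields each value from range(1, 5).
Step 2: list() consumes all yields: [1, 2, 3, 4].
Therefore result = [1, 2, 3, 4].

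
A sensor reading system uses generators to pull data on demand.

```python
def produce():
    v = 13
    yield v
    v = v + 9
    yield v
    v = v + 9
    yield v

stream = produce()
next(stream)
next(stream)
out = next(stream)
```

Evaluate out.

Step 1: Trace through generator execution:
  Yield 1: v starts at 13, yield 13
  Yield 2: v = 13 + 9 = 22, yield 22
  Yield 3: v = 22 + 9 = 31, yield 31
Step 2: First next() gets 13, second next() gets the second value, third next() yields 31.
Therefore out = 31.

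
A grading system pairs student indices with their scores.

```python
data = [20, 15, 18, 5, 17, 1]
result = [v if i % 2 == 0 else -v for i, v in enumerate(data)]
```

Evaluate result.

Step 1: For each (i, v), keep v if i is even, negate if odd:
  i=0 (even): keep 20
  i=1 (odd): negate to -15
  i=2 (even): keep 18
  i=3 (odd): negate to -5
  i=4 (even): keep 17
  i=5 (odd): negate to -1
Therefore result = [20, -15, 18, -5, 17, -1].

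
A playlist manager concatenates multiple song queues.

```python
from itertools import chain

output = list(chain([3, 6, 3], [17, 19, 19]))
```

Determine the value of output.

Step 1: chain() concatenates iterables: [3, 6, 3] + [17, 19, 19].
Therefore output = [3, 6, 3, 17, 19, 19].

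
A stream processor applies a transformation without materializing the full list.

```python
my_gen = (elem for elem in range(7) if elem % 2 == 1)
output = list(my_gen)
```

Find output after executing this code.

Step 1: Filter range(7) keeping only odd values:
  elem=0: even, excluded
  elem=1: odd, included
  elem=2: even, excluded
  elem=3: odd, included
  elem=4: even, excluded
  elem=5: odd, included
  elem=6: even, excluded
Therefore output = [1, 3, 5].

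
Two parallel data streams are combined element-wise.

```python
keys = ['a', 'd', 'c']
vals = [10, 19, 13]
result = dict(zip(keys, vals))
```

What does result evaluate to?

Step 1: zip pairs keys with values:
  'a' -> 10
  'd' -> 19
  'c' -> 13
Therefore result = {'a': 10, 'd': 19, 'c': 13}.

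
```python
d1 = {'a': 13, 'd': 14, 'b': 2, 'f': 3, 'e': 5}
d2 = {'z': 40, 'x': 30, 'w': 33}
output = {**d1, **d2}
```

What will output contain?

Step 1: Merge d1 and d2 (d2 values override on key conflicts).
Step 2: d1 has keys ['a', 'd', 'b', 'f', 'e'], d2 has keys ['z', 'x', 'w'].
Therefore output = {'a': 13, 'd': 14, 'b': 2, 'f': 3, 'e': 5, 'z': 40, 'x': 30, 'w': 33}.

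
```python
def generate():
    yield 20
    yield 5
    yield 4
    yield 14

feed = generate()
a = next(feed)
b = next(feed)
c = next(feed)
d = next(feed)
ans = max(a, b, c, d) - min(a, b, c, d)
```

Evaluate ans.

Step 1: Create generator and consume all values:
  a = next(feed) = 20
  b = next(feed) = 5
  c = next(feed) = 4
  d = next(feed) = 14
Step 2: max = 20, min = 4, ans = 20 - 4 = 16.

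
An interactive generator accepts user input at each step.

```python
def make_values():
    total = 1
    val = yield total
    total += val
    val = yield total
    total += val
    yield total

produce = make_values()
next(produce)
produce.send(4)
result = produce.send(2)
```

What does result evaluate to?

Step 1: next() -> yield total=1.
Step 2: send(4) -> val=4, total = 1+4 = 5, yield 5.
Step 3: send(2) -> val=2, total = 5+2 = 7, yield 7.
Therefore result = 7.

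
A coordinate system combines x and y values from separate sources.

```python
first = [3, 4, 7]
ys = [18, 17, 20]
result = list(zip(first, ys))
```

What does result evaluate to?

Step 1: zip pairs elements at same index:
  Index 0: (3, 18)
  Index 1: (4, 17)
  Index 2: (7, 20)
Therefore result = [(3, 18), (4, 17), (7, 20)].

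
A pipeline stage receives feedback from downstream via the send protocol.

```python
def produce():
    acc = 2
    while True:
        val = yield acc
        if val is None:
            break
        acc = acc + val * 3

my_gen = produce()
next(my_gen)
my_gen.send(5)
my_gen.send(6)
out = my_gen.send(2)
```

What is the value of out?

Step 1: next() -> yield acc=2.
Step 2: send(5) -> val=5, acc = 2 + 5*3 = 17, yield 17.
Step 3: send(6) -> val=6, acc = 17 + 6*3 = 35, yield 35.
Step 4: send(2) -> val=2, acc = 35 + 2*3 = 41, yield 41.
Therefore out = 41.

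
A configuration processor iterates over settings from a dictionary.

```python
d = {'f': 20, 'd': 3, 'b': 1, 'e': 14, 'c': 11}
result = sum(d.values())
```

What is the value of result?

Step 1: d.values() = [20, 3, 1, 14, 11].
Step 2: sum = 49.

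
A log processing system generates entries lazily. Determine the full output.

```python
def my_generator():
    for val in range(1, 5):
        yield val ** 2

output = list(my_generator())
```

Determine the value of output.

Step 1: For each val in range(1, 5), yield val**2:
  val=1: yield 1**2 = 1
  val=2: yield 2**2 = 4
  val=3: yield 3**2 = 9
  val=4: yield 4**2 = 16
Therefore output = [1, 4, 9, 16].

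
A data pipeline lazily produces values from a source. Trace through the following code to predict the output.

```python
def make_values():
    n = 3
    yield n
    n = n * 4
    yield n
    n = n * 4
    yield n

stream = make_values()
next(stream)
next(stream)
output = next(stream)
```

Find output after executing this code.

Step 1: Trace through generator execution:
  Yield 1: n starts at 3, yield 3
  Yield 2: n = 3 * 4 = 12, yield 12
  Yield 3: n = 12 * 4 = 48, yield 48
Step 2: First next() gets 3, second next() gets the second value, third next() yields 48.
Therefore output = 48.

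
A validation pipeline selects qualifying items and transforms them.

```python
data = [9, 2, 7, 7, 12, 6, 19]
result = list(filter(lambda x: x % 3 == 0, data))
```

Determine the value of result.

Step 1: Filter elements divisible by 3:
  9 % 3 = 0: kept
  2 % 3 = 2: removed
  7 % 3 = 1: removed
  7 % 3 = 1: removed
  12 % 3 = 0: kept
  6 % 3 = 0: kept
  19 % 3 = 1: removed
Therefore result = [9, 12, 6].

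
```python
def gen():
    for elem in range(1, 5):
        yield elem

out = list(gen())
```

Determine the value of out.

Step 1: The generator yields each value from range(1, 5).
Step 2: list() consumes all yields: [1, 2, 3, 4].
Therefore out = [1, 2, 3, 4].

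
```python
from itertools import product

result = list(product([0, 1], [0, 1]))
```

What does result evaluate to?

Step 1: product([0, 1], [0, 1]) gives all pairs:
  (0, 0)
  (0, 1)
  (1, 0)
  (1, 1)
Therefore result = [(0, 0), (0, 1), (1, 0), (1, 1)].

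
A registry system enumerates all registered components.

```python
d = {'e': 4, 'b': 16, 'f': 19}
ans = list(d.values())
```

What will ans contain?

Step 1: d.values() returns the dictionary values in insertion order.
Therefore ans = [4, 16, 19].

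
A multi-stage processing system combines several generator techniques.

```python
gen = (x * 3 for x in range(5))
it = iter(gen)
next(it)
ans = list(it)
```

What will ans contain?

Step 1: Generator produces [0, 3, 6, 9, 12].
Step 2: next(it) consumes first element (0).
Step 3: list(it) collects remaining: [3, 6, 9, 12].
Therefore ans = [3, 6, 9, 12].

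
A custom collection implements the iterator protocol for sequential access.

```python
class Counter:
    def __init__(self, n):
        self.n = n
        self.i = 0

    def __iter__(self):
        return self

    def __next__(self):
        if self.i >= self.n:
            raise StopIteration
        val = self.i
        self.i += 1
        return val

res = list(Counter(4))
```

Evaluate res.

Step 1: Counter(4) creates an iterator counting 0 to 3.
Step 2: list() consumes all values: [0, 1, 2, 3].
Therefore res = [0, 1, 2, 3].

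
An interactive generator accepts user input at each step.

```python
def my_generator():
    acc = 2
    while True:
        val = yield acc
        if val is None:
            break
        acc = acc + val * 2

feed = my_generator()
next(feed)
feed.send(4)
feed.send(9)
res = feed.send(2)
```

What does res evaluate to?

Step 1: next() -> yield acc=2.
Step 2: send(4) -> val=4, acc = 2 + 4*2 = 10, yield 10.
Step 3: send(9) -> val=9, acc = 10 + 9*2 = 28, yield 28.
Step 4: send(2) -> val=2, acc = 28 + 2*2 = 32, yield 32.
Therefore res = 32.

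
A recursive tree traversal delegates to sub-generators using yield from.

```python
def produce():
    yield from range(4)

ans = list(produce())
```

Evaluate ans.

Step 1: yield from delegates to the iterable, yielding each element.
Step 2: Collected values: [0, 1, 2, 3].
Therefore ans = [0, 1, 2, 3].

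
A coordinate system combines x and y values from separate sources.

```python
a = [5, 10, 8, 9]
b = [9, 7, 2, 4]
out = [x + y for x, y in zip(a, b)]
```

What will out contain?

Step 1: Add corresponding elements:
  5 + 9 = 14
  10 + 7 = 17
  8 + 2 = 10
  9 + 4 = 13
Therefore out = [14, 17, 10, 13].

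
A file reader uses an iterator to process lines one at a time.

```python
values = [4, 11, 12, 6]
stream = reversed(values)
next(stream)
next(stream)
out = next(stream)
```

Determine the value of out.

Step 1: reversed([4, 11, 12, 6]) gives iterator: [6, 12, 11, 4].
Step 2: First next() = 6, second next() = 12.
Step 3: Third next() = 11.
Therefore out = 11.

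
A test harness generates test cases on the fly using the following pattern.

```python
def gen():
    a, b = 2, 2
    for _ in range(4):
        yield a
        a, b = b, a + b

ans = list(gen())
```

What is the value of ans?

Step 1: Fibonacci-like sequence starting with a=2, b=2:
  Iteration 1: yield a=2, then a,b = 2,4
  Iteration 2: yield a=2, then a,b = 4,6
  Iteration 3: yield a=4, then a,b = 6,10
  Iteration 4: yield a=6, then a,b = 10,16
Therefore ans = [2, 2, 4, 6].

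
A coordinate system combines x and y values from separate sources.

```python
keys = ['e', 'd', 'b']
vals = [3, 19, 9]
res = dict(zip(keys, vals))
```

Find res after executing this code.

Step 1: zip pairs keys with values:
  'e' -> 3
  'd' -> 19
  'b' -> 9
Therefore res = {'e': 3, 'd': 19, 'b': 9}.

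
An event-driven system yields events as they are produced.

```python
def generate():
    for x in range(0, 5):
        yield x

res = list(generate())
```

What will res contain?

Step 1: The generator yields each value from range(0, 5).
Step 2: list() consumes all yields: [0, 1, 2, 3, 4].
Therefore res = [0, 1, 2, 3, 4].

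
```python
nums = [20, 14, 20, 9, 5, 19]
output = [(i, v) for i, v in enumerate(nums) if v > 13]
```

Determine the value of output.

Step 1: Filter enumerate([20, 14, 20, 9, 5, 19]) keeping v > 13:
  (0, 20): 20 > 13, included
  (1, 14): 14 > 13, included
  (2, 20): 20 > 13, included
  (3, 9): 9 <= 13, excluded
  (4, 5): 5 <= 13, excluded
  (5, 19): 19 > 13, included
Therefore output = [(0, 20), (1, 14), (2, 20), (5, 19)].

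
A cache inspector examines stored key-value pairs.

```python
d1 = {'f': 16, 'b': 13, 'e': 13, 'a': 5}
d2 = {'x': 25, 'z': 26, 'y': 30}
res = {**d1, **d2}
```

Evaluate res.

Step 1: Merge d1 and d2 (d2 values override on key conflicts).
Step 2: d1 has keys ['f', 'b', 'e', 'a'], d2 has keys ['x', 'z', 'y'].
Therefore res = {'f': 16, 'b': 13, 'e': 13, 'a': 5, 'x': 25, 'z': 26, 'y': 30}.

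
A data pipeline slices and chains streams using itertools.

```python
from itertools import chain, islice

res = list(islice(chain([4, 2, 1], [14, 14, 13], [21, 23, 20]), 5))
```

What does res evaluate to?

Step 1: chain([4, 2, 1], [14, 14, 13], [21, 23, 20]) = [4, 2, 1, 14, 14, 13, 21, 23, 20].
Step 2: islice takes first 5 elements: [4, 2, 1, 14, 14].
Therefore res = [4, 2, 1, 14, 14].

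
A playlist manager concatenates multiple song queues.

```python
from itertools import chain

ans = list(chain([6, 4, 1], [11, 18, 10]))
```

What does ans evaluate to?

Step 1: chain() concatenates iterables: [6, 4, 1] + [11, 18, 10].
Therefore ans = [6, 4, 1, 11, 18, 10].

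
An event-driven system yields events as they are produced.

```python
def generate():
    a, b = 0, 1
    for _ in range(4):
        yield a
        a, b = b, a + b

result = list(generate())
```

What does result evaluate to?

Step 1: Fibonacci-like sequence starting with a=0, b=1:
  Iteration 1: yield a=0, then a,b = 1,1
  Iteration 2: yield a=1, then a,b = 1,2
  Iteration 3: yield a=1, then a,b = 2,3
  Iteration 4: yield a=2, then a,b = 3,5
Therefore result = [0, 1, 1, 2].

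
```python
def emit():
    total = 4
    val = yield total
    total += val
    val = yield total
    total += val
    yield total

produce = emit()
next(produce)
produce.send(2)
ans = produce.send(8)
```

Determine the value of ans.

Step 1: next() -> yield total=4.
Step 2: send(2) -> val=2, total = 4+2 = 6, yield 6.
Step 3: send(8) -> val=8, total = 6+8 = 14, yield 14.
Therefore ans = 14.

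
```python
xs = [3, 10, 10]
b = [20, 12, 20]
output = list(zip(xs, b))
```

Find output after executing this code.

Step 1: zip pairs elements at same index:
  Index 0: (3, 20)
  Index 1: (10, 12)
  Index 2: (10, 20)
Therefore output = [(3, 20), (10, 12), (10, 20)].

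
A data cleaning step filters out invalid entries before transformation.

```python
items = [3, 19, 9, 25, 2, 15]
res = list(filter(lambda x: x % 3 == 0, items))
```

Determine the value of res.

Step 1: Filter elements divisible by 3:
  3 % 3 = 0: kept
  19 % 3 = 1: removed
  9 % 3 = 0: kept
  25 % 3 = 1: removed
  2 % 3 = 2: removed
  15 % 3 = 0: kept
Therefore res = [3, 9, 15].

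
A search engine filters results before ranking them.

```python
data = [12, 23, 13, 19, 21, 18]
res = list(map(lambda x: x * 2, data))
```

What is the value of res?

Step 1: Apply lambda x: x * 2 to each element:
  12 -> 24
  23 -> 46
  13 -> 26
  19 -> 38
  21 -> 42
  18 -> 36
Therefore res = [24, 46, 26, 38, 42, 36].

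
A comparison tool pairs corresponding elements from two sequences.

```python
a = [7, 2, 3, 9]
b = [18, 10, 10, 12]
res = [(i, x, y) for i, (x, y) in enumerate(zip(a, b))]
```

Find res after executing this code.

Step 1: enumerate(zip(a, b)) gives index with paired elements:
  i=0: (7, 18)
  i=1: (2, 10)
  i=2: (3, 10)
  i=3: (9, 12)
Therefore res = [(0, 7, 18), (1, 2, 10), (2, 3, 10), (3, 9, 12)].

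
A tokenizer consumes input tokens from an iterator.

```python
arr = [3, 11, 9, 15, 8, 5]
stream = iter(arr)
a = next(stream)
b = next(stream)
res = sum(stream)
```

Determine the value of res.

Step 1: Create iterator over [3, 11, 9, 15, 8, 5].
Step 2: a = next() = 3, b = next() = 11.
Step 3: sum() of remaining [9, 15, 8, 5] = 37.
Therefore res = 37.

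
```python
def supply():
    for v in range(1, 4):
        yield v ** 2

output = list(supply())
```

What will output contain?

Step 1: For each v in range(1, 4), yield v**2:
  v=1: yield 1**2 = 1
  v=2: yield 2**2 = 4
  v=3: yield 3**2 = 9
Therefore output = [1, 4, 9].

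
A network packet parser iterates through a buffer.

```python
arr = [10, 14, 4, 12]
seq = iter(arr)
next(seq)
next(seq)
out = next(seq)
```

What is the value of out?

Step 1: Create iterator over [10, 14, 4, 12].
Step 2: next() consumes 10.
Step 3: next() consumes 14.
Step 4: next() returns 4.
Therefore out = 4.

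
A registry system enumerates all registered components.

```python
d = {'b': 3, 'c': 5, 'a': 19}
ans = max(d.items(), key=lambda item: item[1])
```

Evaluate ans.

Step 1: Find item with maximum value:
  ('b', 3)
  ('c', 5)
  ('a', 19)
Step 2: Maximum value is 19 at key 'a'.
Therefore ans = ('a', 19).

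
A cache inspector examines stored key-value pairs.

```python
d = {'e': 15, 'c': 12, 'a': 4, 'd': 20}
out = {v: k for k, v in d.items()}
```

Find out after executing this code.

Step 1: Invert dict (swap keys and values):
  'e': 15 -> 15: 'e'
  'c': 12 -> 12: 'c'
  'a': 4 -> 4: 'a'
  'd': 20 -> 20: 'd'
Therefore out = {15: 'e', 12: 'c', 4: 'a', 20: 'd'}.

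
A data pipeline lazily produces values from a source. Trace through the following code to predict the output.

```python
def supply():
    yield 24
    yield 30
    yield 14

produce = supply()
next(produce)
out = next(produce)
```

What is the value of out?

Step 1: supply() creates a generator.
Step 2: next(produce) yields 24 (consumed and discarded).
Step 3: next(produce) yields 30, assigned to out.
Therefore out = 30.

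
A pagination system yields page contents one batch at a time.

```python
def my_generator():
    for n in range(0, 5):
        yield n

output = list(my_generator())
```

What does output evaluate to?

Step 1: The generator yields each value from range(0, 5).
Step 2: list() consumes all yields: [0, 1, 2, 3, 4].
Therefore output = [0, 1, 2, 3, 4].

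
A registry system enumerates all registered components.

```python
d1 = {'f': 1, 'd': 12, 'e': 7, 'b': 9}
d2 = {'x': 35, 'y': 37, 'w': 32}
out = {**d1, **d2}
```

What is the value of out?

Step 1: Merge d1 and d2 (d2 values override on key conflicts).
Step 2: d1 has keys ['f', 'd', 'e', 'b'], d2 has keys ['x', 'y', 'w'].
Therefore out = {'f': 1, 'd': 12, 'e': 7, 'b': 9, 'x': 35, 'y': 37, 'w': 32}.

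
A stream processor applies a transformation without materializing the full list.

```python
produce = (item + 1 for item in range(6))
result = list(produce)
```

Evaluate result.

Step 1: For each item in range(6), compute item+1:
  item=0: 0+1 = 1
  item=1: 1+1 = 2
  item=2: 2+1 = 3
  item=3: 3+1 = 4
  item=4: 4+1 = 5
  item=5: 5+1 = 6
Therefore result = [1, 2, 3, 4, 5, 6].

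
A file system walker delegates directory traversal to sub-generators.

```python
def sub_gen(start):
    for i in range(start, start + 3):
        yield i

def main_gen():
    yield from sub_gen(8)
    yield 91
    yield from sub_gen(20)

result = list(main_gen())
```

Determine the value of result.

Step 1: main_gen() delegates to sub_gen(8):
  yield 8
  yield 9
  yield 10
Step 2: yield 91
Step 3: Delegates to sub_gen(20):
  yield 20
  yield 21
  yield 22
Therefore result = [8, 9, 10, 91, 20, 21, 22].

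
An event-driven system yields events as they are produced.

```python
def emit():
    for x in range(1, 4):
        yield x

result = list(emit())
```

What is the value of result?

Step 1: The generator yields each value from range(1, 4).
Step 2: list() consumes all yields: [1, 2, 3].
Therefore result = [1, 2, 3].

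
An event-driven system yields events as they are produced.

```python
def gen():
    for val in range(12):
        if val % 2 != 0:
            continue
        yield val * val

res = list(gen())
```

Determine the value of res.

Step 1: Only yield val**2 when val is divisible by 2:
  val=0: 0 % 2 == 0, yield 0**2 = 0
  val=2: 2 % 2 == 0, yield 2**2 = 4
  val=4: 4 % 2 == 0, yield 4**2 = 16
  val=6: 6 % 2 == 0, yield 6**2 = 36
  val=8: 8 % 2 == 0, yield 8**2 = 64
  val=10: 10 % 2 == 0, yield 10**2 = 100
Therefore res = [0, 4, 16, 36, 64, 100].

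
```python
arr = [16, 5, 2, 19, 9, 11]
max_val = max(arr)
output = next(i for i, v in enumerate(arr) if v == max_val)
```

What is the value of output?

Step 1: max([16, 5, 2, 19, 9, 11]) = 19.
Step 2: Find first index where value == 19:
  Index 0: 16 != 19
  Index 1: 5 != 19
  Index 2: 2 != 19
  Index 3: 19 == 19, found!
Therefore output = 3.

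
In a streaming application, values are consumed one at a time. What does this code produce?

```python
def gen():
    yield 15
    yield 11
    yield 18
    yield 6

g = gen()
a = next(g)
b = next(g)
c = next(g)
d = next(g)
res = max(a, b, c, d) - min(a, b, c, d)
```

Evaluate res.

Step 1: Create generator and consume all values:
  a = next(g) = 15
  b = next(g) = 11
  c = next(g) = 18
  d = next(g) = 6
Step 2: max = 18, min = 6, res = 18 - 6 = 12.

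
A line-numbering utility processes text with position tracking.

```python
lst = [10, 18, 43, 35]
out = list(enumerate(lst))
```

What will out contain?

Step 1: enumerate pairs each element with its index:
  (0, 10)
  (1, 18)
  (2, 43)
  (3, 35)
Therefore out = [(0, 10), (1, 18), (2, 43), (3, 35)].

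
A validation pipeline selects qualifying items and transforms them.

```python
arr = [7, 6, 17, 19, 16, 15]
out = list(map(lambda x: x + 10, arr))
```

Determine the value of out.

Step 1: Apply lambda x: x + 10 to each element:
  7 -> 17
  6 -> 16
  17 -> 27
  19 -> 29
  16 -> 26
  15 -> 25
Therefore out = [17, 16, 27, 29, 26, 25].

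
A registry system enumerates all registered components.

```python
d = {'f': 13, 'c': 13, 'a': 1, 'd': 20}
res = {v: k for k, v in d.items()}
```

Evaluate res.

Step 1: Invert dict (swap keys and values):
  'f': 13 -> 13: 'f'
  'c': 13 -> 13: 'c'
  'a': 1 -> 1: 'a'
  'd': 20 -> 20: 'd'
Therefore res = {13: 'c', 1: 'a', 20: 'd'}.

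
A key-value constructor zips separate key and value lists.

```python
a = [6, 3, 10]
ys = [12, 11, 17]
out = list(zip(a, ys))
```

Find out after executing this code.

Step 1: zip pairs elements at same index:
  Index 0: (6, 12)
  Index 1: (3, 11)
  Index 2: (10, 17)
Therefore out = [(6, 12), (3, 11), (10, 17)].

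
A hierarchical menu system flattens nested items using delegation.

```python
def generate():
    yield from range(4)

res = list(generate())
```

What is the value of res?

Step 1: yield from delegates to the iterable, yielding each element.
Step 2: Collected values: [0, 1, 2, 3].
Therefore res = [0, 1, 2, 3].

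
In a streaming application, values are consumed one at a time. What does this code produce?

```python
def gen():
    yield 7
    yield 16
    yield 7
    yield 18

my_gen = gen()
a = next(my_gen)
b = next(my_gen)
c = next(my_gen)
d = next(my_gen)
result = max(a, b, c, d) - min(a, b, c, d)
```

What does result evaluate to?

Step 1: Create generator and consume all values:
  a = next(my_gen) = 7
  b = next(my_gen) = 16
  c = next(my_gen) = 7
  d = next(my_gen) = 18
Step 2: max = 18, min = 7, result = 18 - 7 = 11.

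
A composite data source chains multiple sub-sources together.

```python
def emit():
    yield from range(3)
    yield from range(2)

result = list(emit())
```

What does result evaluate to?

Step 1: Trace yields in order:
  yield 0
  yield 1
  yield 2
  yield 0
  yield 1
Therefore result = [0, 1, 2, 0, 1].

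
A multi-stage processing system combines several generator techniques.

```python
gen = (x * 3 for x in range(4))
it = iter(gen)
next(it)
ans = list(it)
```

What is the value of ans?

Step 1: Generator produces [0, 3, 6, 9].
Step 2: next(it) consumes first element (0).
Step 3: list(it) collects remaining: [3, 6, 9].
Therefore ans = [3, 6, 9].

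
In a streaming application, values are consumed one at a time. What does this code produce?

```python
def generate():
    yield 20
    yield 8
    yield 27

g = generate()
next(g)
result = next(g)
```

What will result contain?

Step 1: generate() creates a generator.
Step 2: next(g) yields 20 (consumed and discarded).
Step 3: next(g) yields 8, assigned to result.
Therefore result = 8.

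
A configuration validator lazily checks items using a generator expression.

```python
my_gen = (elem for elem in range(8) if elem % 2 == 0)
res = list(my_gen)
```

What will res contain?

Step 1: Filter range(8) keeping only even values:
  elem=0: even, included
  elem=1: odd, excluded
  elem=2: even, included
  elem=3: odd, excluded
  elem=4: even, included
  elem=5: odd, excluded
  elem=6: even, included
  elem=7: odd, excluded
Therefore res = [0, 2, 4, 6].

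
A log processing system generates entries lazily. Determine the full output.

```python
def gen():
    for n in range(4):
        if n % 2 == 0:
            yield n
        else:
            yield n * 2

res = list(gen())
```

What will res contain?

Step 1: For each n in range(4), yield n if even, else n*2:
  n=0 (even): yield 0
  n=1 (odd): yield 1*2 = 2
  n=2 (even): yield 2
  n=3 (odd): yield 3*2 = 6
Therefore res = [0, 2, 2, 6].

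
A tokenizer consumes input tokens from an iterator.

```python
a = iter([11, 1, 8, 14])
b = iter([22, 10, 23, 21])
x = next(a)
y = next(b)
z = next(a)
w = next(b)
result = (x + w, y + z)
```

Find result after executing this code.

Step 1: a iterates [11, 1, 8, 14], b iterates [22, 10, 23, 21].
Step 2: x = next(a) = 11, y = next(b) = 22.
Step 3: z = next(a) = 1, w = next(b) = 10.
Step 4: result = (11 + 10, 22 + 1) = (21, 23).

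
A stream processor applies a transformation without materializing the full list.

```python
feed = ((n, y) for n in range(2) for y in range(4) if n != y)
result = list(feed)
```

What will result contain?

Step 1: Nested generator over range(2) x range(4) where n != y:
  (0, 0): excluded (n == y)
  (0, 1): included
  (0, 2): included
  (0, 3): included
  (1, 0): included
  (1, 1): excluded (n == y)
  (1, 2): included
  (1, 3): included
Therefore result = [(0, 1), (0, 2), (0, 3), (1, 0), (1, 2), (1, 3)].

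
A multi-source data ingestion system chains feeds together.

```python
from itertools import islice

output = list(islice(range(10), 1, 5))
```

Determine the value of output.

Step 1: islice(range(10), 1, 5) takes elements at indices [1, 5).
Step 2: Elements: [1, 2, 3, 4].
Therefore output = [1, 2, 3, 4].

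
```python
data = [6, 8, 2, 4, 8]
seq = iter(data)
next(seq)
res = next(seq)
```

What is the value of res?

Step 1: Create iterator over [6, 8, 2, 4, 8].
Step 2: next() consumes 6.
Step 3: next() returns 8.
Therefore res = 8.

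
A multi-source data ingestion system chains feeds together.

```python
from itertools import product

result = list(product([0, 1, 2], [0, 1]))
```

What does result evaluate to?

Step 1: product([0, 1, 2], [0, 1]) gives all pairs:
  (0, 0)
  (0, 1)
  (1, 0)
  (1, 1)
  (2, 0)
  (2, 1)
Therefore result = [(0, 0), (0, 1), (1, 0), (1, 1), (2, 0), (2, 1)].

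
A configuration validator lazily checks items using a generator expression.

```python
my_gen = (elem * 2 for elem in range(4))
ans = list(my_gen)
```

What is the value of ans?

Step 1: For each elem in range(4), compute elem*2:
  elem=0: 0*2 = 0
  elem=1: 1*2 = 2
  elem=2: 2*2 = 4
  elem=3: 3*2 = 6
Therefore ans = [0, 2, 4, 6].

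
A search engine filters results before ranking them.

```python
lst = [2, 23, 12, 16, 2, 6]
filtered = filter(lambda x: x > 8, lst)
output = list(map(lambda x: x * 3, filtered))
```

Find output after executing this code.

Step 1: Filter lst for elements > 8:
  2: removed
  23: kept
  12: kept
  16: kept
  2: removed
  6: removed
Step 2: Map x * 3 on filtered [23, 12, 16]:
  23 -> 69
  12 -> 36
  16 -> 48
Therefore output = [69, 36, 48].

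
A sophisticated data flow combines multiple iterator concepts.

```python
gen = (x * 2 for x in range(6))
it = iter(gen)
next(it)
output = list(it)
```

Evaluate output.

Step 1: Generator produces [0, 2, 4, 6, 8, 10].
Step 2: next(it) consumes first element (0).
Step 3: list(it) collects remaining: [2, 4, 6, 8, 10].
Therefore output = [2, 4, 6, 8, 10].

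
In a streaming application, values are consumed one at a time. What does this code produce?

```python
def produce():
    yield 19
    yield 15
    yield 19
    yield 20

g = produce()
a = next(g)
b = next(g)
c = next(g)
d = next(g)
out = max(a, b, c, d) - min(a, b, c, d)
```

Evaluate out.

Step 1: Create generator and consume all values:
  a = next(g) = 19
  b = next(g) = 15
  c = next(g) = 19
  d = next(g) = 20
Step 2: max = 20, min = 15, out = 20 - 15 = 5.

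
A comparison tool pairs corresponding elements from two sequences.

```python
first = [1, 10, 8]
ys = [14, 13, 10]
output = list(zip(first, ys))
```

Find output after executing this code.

Step 1: zip pairs elements at same index:
  Index 0: (1, 14)
  Index 1: (10, 13)
  Index 2: (8, 10)
Therefore output = [(1, 14), (10, 13), (8, 10)].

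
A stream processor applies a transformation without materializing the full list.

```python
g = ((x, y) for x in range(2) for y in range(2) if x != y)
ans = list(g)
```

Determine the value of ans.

Step 1: Nested generator over range(2) x range(2) where x != y:
  (0, 0): excluded (x == y)
  (0, 1): included
  (1, 0): included
  (1, 1): excluded (x == y)
Therefore ans = [(0, 1), (1, 0)].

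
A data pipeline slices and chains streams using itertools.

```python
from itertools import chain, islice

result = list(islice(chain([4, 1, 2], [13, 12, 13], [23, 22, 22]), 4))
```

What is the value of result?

Step 1: chain([4, 1, 2], [13, 12, 13], [23, 22, 22]) = [4, 1, 2, 13, 12, 13, 23, 22, 22].
Step 2: islice takes first 4 elements: [4, 1, 2, 13].
Therefore result = [4, 1, 2, 13].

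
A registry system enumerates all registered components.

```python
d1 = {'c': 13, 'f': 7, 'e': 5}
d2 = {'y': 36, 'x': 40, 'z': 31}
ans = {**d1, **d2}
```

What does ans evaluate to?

Step 1: Merge d1 and d2 (d2 values override on key conflicts).
Step 2: d1 has keys ['c', 'f', 'e'], d2 has keys ['y', 'x', 'z'].
Therefore ans = {'c': 13, 'f': 7, 'e': 5, 'y': 36, 'x': 40, 'z': 31}.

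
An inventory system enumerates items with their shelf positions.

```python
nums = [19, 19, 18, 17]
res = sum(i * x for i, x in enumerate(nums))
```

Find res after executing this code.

Step 1: Compute i * x for each (i, x) in enumerate([19, 19, 18, 17]):
  i=0, x=19: 0*19 = 0
  i=1, x=19: 1*19 = 19
  i=2, x=18: 2*18 = 36
  i=3, x=17: 3*17 = 51
Step 2: sum = 0 + 19 + 36 + 51 = 106.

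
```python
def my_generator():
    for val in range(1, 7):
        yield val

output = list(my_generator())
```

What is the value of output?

Step 1: The generator yields each value from range(1, 7).
Step 2: list() consumes all yields: [1, 2, 3, 4, 5, 6].
Therefore output = [1, 2, 3, 4, 5, 6].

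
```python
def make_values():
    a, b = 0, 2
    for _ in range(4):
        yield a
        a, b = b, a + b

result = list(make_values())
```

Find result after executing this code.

Step 1: Fibonacci-like sequence starting with a=0, b=2:
  Iteration 1: yield a=0, then a,b = 2,2
  Iteration 2: yield a=2, then a,b = 2,4
  Iteration 3: yield a=2, then a,b = 4,6
  Iteration 4: yield a=4, then a,b = 6,10
Therefore result = [0, 2, 2, 4].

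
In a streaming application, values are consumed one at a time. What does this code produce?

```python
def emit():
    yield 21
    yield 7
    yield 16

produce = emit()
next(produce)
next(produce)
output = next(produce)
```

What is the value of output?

Step 1: emit() creates a generator.
Step 2: next(produce) yields 21 (consumed and discarded).
Step 3: next(produce) yields 7 (consumed and discarded).
Step 4: next(produce) yields 16, assigned to output.
Therefore output = 16.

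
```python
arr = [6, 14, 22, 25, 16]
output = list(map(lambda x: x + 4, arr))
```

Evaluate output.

Step 1: Apply lambda x: x + 4 to each element:
  6 -> 10
  14 -> 18
  22 -> 26
  25 -> 29
  16 -> 20
Therefore output = [10, 18, 26, 29, 20].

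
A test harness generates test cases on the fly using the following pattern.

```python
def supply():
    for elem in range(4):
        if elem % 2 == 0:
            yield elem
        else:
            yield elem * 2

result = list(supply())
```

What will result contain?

Step 1: For each elem in range(4), yield elem if even, else elem*2:
  elem=0 (even): yield 0
  elem=1 (odd): yield 1*2 = 2
  elem=2 (even): yield 2
  elem=3 (odd): yield 3*2 = 6
Therefore result = [0, 2, 2, 6].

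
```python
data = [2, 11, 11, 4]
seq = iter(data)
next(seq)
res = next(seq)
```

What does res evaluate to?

Step 1: Create iterator over [2, 11, 11, 4].
Step 2: next() consumes 2.
Step 3: next() returns 11.
Therefore res = 11.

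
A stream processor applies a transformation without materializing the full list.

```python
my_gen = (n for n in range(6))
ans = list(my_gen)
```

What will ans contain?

Step 1: Generator expression iterates range(6): [0, 1, 2, 3, 4, 5].
Step 2: list() collects all values.
Therefore ans = [0, 1, 2, 3, 4, 5].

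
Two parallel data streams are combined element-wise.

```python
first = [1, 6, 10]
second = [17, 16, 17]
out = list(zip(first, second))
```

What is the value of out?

Step 1: zip pairs elements at same index:
  Index 0: (1, 17)
  Index 1: (6, 16)
  Index 2: (10, 17)
Therefore out = [(1, 17), (6, 16), (10, 17)].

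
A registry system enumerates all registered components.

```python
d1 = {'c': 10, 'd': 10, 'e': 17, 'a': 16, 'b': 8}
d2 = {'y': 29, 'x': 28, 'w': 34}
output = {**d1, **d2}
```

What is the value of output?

Step 1: Merge d1 and d2 (d2 values override on key conflicts).
Step 2: d1 has keys ['c', 'd', 'e', 'a', 'b'], d2 has keys ['y', 'x', 'w'].
Therefore output = {'c': 10, 'd': 10, 'e': 17, 'a': 16, 'b': 8, 'y': 29, 'x': 28, 'w': 34}.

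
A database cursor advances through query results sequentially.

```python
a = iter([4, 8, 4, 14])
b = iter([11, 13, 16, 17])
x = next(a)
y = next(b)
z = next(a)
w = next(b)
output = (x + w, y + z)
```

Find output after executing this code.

Step 1: a iterates [4, 8, 4, 14], b iterates [11, 13, 16, 17].
Step 2: x = next(a) = 4, y = next(b) = 11.
Step 3: z = next(a) = 8, w = next(b) = 13.
Step 4: output = (4 + 13, 11 + 8) = (17, 19).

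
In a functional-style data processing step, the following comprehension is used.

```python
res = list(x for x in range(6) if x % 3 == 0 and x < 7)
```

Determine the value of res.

Step 1: Filter range(6) where x % 3 == 0 and x < 7:
  x=0: both conditions met, included
  x=1: excluded (1 % 3 != 0)
  x=2: excluded (2 % 3 != 0)
  x=3: both conditions met, included
  x=4: excluded (4 % 3 != 0)
  x=5: excluded (5 % 3 != 0)
Therefore res = [0, 3].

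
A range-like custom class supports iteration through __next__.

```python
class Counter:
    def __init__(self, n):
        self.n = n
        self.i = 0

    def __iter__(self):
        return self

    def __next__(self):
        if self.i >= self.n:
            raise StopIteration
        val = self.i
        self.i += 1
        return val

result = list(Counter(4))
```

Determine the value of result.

Step 1: Counter(4) creates an iterator counting 0 to 3.
Step 2: list() consumes all values: [0, 1, 2, 3].
Therefore result = [0, 1, 2, 3].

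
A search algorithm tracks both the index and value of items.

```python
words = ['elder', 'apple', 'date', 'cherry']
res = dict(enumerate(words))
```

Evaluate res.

Step 1: enumerate pairs indices with words:
  0 -> 'elder'
  1 -> 'apple'
  2 -> 'date'
  3 -> 'cherry'
Therefore res = {0: 'elder', 1: 'apple', 2: 'date', 3: 'cherry'}.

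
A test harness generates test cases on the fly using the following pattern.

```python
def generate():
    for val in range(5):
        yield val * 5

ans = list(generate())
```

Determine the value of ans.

Step 1: For each val in range(5), yield val * 5:
  val=0: yield 0 * 5 = 0
  val=1: yield 1 * 5 = 5
  val=2: yield 2 * 5 = 10
  val=3: yield 3 * 5 = 15
  val=4: yield 4 * 5 = 20
Therefore ans = [0, 5, 10, 15, 20].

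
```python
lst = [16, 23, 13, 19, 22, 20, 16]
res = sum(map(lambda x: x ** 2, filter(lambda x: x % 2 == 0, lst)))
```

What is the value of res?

Step 1: Filter even numbers from [16, 23, 13, 19, 22, 20, 16]: [16, 22, 20, 16]
Step 2: Square each: [256, 484, 400, 256]
Step 3: Sum = 1396.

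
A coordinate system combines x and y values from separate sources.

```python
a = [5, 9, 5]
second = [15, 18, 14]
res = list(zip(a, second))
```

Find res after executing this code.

Step 1: zip pairs elements at same index:
  Index 0: (5, 15)
  Index 1: (9, 18)
  Index 2: (5, 14)
Therefore res = [(5, 15), (9, 18), (5, 14)].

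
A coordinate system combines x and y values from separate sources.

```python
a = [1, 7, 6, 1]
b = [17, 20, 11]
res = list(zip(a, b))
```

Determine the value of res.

Step 1: zip stops at shortest (len(a)=4, len(b)=3):
  Index 0: (1, 17)
  Index 1: (7, 20)
  Index 2: (6, 11)
Step 2: Last element of a (1) has no pair, dropped.
Therefore res = [(1, 17), (7, 20), (6, 11)].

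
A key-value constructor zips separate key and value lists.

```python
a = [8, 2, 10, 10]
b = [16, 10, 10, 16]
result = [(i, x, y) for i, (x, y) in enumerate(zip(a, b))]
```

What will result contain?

Step 1: enumerate(zip(a, b)) gives index with paired elements:
  i=0: (8, 16)
  i=1: (2, 10)
  i=2: (10, 10)
  i=3: (10, 16)
Therefore result = [(0, 8, 16), (1, 2, 10), (2, 10, 10), (3, 10, 16)].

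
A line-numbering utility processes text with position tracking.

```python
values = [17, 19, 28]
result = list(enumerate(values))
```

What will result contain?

Step 1: enumerate pairs each element with its index:
  (0, 17)
  (1, 19)
  (2, 28)
Therefore result = [(0, 17), (1, 19), (2, 28)].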